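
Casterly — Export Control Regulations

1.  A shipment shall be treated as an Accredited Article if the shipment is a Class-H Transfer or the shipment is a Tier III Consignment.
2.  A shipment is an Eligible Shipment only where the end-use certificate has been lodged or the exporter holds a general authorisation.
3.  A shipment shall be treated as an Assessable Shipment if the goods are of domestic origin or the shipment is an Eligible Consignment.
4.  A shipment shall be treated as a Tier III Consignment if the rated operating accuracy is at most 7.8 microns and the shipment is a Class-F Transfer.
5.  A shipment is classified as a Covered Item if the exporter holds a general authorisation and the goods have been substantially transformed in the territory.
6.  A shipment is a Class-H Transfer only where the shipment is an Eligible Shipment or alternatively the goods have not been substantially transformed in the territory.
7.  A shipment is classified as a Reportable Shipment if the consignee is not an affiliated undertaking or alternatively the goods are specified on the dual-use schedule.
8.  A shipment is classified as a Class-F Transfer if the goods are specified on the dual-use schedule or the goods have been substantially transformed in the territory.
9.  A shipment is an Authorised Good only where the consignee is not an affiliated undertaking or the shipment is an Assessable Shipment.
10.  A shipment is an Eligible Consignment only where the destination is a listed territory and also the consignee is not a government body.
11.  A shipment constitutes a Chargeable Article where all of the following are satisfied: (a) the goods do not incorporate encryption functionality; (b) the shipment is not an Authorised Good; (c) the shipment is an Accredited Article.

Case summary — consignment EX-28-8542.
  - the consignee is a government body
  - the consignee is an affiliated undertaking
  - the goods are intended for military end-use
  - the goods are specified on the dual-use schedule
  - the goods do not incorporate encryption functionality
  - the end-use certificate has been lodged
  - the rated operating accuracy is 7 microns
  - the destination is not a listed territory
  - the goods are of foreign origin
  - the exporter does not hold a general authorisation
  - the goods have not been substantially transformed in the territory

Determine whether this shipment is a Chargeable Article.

Yes

Under paragraph 10: the destination is a listed territory? no; and the consignee is not a government body? no. So the shipment is not an Eligible Consignment.
Under paragraph 3: the goods are of domestic origin? no; or Eligible Consignment (paragraph 10)? no. So the shipment is not an Assessable Shipment.
Under paragraph 9: the consignee is not an affiliated undertaking? no; or Assessable Shipment (paragraph 3)? no. So the shipment is not an Authorised Good.
Under paragraph 2: the end-use certificate has been lodged? yes; or the exporter holds a general authorisation? no. So the shipment is an Eligible Shipment.
Under paragraph 6: Eligible Shipment (paragraph 2)? yes; or the goods have not been substantially transformed in the territory? yes. So the shipment is a Class-H Transfer.
Under paragraph 8: the goods are specified on the dual-use schedule? yes; or the goods have been substantially transformed in the territory? no. So the shipment is a Class-F Transfer.
Under paragraph 4: rated operating accuracy: 7 microns ≤ 7.8 microns? yes; and Class-F Transfer (paragraph 8)? yes. So the shipment is a Tier III Consignment.
Under paragraph 1: Class-H Transfer (paragraph 6)? yes; or Tier III Consignment (paragraph 4)? yes. So the shipment is an Accredited Article.
Under paragraph 11: the goods do not incorporate encryption functionality? yes; and not an Authorised Good (paragraph 9)? yes; and Accredited Article (paragraph 1)? yes. So the shipment is a Chargeable Article.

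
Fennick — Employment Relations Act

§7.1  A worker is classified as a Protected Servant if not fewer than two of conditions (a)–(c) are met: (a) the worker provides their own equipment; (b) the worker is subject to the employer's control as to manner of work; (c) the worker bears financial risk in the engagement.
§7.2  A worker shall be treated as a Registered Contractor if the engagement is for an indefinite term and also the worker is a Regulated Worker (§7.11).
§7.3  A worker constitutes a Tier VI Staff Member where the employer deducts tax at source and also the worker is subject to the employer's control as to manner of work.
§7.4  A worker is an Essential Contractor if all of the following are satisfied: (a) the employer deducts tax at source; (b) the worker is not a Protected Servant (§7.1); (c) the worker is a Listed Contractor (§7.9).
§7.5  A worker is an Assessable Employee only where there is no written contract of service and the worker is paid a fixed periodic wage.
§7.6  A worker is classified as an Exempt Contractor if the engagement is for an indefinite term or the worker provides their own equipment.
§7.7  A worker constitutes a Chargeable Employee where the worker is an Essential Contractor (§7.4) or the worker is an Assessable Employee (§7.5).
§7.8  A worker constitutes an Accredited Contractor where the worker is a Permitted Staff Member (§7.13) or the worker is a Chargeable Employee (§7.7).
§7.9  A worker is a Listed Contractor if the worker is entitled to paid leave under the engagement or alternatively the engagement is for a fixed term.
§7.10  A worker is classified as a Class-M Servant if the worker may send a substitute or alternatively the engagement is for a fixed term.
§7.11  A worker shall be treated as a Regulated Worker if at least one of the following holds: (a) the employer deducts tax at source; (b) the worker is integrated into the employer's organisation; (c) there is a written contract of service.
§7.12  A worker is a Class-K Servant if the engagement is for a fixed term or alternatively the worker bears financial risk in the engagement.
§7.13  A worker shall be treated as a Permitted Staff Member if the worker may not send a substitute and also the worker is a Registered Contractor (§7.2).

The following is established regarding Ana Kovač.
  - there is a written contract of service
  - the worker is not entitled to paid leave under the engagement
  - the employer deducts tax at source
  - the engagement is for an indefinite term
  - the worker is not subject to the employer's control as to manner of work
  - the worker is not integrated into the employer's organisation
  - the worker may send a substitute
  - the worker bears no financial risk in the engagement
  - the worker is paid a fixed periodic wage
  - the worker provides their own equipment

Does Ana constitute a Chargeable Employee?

No

§7.1 — Protected Servant: the worker provides their own equipment? yes; the worker is subject to the employer's control as to manner of work? no; the worker bears financial risk in the engagement? no — 1 of 3 hold (need ≥2) → not satisfied.
§7.9 — Listed Contractor: [the worker is entitled to paid leave under the engagement? no] OR [the engagement is for a fixed term? no] → not satisfied.
§7.4 — Essential Contractor: [the employer deducts tax at source? yes] AND [not a Protected Servant (§7.1)? yes] AND [Listed Contractor (§7.9)? no] → not satisfied.
§7.5 — Assessable Employee: [there is no written contract of service? no] AND [the worker is paid a fixed periodic wage? yes] → not satisfied.
§7.7 — Chargeable Employee: [Essential Contractor (§7.4)? no] OR [Assessable Employee (§7.5)? no] → not satisfied.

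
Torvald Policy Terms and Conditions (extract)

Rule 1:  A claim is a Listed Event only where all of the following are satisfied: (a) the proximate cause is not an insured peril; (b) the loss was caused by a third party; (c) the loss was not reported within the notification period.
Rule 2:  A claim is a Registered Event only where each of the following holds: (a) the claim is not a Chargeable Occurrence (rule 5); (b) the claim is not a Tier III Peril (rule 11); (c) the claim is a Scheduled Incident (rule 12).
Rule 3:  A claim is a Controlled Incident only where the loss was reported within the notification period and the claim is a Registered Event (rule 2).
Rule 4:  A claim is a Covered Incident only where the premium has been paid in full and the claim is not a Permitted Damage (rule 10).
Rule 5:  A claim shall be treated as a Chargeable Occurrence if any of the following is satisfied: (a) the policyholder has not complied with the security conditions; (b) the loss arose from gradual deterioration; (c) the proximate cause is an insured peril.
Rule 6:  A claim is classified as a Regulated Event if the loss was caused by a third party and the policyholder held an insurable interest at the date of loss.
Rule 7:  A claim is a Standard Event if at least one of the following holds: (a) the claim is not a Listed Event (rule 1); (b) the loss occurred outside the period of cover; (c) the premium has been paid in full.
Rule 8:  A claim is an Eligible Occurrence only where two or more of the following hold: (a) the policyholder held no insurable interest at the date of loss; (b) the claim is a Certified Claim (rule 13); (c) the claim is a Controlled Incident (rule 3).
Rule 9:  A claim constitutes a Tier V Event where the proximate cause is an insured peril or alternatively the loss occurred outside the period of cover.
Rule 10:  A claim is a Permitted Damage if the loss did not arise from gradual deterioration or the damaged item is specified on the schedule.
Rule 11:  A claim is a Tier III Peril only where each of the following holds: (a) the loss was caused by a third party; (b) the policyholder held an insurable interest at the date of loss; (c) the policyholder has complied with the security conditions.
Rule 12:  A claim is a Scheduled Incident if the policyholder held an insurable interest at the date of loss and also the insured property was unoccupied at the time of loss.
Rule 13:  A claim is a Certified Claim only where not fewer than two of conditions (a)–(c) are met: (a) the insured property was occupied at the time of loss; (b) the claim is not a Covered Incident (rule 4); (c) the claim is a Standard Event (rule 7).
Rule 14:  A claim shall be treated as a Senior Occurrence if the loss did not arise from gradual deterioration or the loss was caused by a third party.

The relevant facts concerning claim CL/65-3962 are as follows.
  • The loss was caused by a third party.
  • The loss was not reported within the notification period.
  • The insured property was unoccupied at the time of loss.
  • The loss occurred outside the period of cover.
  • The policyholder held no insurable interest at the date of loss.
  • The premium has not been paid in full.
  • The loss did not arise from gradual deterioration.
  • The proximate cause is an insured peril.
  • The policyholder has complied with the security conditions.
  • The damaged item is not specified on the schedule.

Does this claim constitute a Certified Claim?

Under rule 10: the loss did not arise from gradual deterioration? yes; or the damaged item is specified on the schedule? no. So the claim is a Permitted Damage.
Under rule 4: the premium has been paid in full? no; and not a Permitted Damage (rule 10)? no. So the claim is not a Covered Incident.
Under rule 1: the proximate cause is not an insured peril? no; and the loss was caused by a third party? yes; and the loss was not reported within the notification period? yes. So the claim is not a Listed Event.
Under rule 7: not a Listed Event (rule 1)? yes; or the loss occurred outside the period of cover? yes; or the premium has been paid in full? no. So the claim is a Standard Event.
Under rule 13: the insured property was occupied at the time of loss? no; not a Covered Incident (rule 4)? yes; Standard Event (rule 7)? yes — 2 of 3 hold (need ≥2) → satisfied.

Yes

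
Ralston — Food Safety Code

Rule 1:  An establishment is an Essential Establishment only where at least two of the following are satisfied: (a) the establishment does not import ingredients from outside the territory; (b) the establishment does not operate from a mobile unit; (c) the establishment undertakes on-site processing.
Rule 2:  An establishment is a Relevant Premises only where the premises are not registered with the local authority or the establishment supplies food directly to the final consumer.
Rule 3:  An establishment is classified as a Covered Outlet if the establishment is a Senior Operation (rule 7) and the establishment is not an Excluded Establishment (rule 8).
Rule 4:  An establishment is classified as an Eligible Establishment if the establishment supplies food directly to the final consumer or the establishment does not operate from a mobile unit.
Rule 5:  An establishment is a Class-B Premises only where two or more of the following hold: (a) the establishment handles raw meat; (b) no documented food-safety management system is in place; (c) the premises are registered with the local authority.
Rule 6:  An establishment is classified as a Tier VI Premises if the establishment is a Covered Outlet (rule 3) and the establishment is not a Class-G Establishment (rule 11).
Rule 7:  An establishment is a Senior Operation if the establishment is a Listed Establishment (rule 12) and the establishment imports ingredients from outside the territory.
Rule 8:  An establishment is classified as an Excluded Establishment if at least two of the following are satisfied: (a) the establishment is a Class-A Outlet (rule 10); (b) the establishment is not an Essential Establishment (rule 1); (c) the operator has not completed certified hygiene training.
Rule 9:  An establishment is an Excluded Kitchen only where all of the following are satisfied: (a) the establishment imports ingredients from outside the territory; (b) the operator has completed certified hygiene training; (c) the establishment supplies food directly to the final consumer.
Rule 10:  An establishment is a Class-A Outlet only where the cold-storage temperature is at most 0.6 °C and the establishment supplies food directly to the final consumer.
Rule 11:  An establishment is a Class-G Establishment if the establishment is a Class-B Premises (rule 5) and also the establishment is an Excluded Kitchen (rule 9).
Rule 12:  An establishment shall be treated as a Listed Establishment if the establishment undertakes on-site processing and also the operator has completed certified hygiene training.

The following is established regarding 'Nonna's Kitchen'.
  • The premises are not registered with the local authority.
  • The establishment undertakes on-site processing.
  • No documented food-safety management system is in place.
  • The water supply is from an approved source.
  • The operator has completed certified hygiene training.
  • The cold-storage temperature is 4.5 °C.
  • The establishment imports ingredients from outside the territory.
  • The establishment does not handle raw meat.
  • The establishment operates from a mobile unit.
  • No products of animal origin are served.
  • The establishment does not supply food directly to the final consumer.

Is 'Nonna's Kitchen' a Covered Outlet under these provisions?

Yes

Under rule 12: the establishment undertakes on-site processing? yes; and the operator has completed certified hygiene training? yes. So the establishment is a Listed Establishment.
Under rule 7: Listed Establishment (rule 12)? yes; and the establishment imports ingredients from outside the territory? yes. So the establishment is a Senior Operation.
Under rule 10: cold-storage temperature: 4.5 °C ≤ 0.6 °C? no; and the establishment supplies food directly to the final consumer? no. So the establishment is not a Class-A Outlet.
Under rule 1: the establishment does not import ingredients from outside the territory? no; the establishment does not operate from a mobile unit? no; the establishment undertakes on-site processing? yes — 1 of 3 hold (need ≥2) → not satisfied.
Under rule 8: Class-A Outlet (rule 10)? no; not an Essential Establishment (rule 1)? yes; the operator has not completed certified hygiene training? no — 1 of 3 hold (need ≥2) → not satisfied.
Under rule 3: Senior Operation (rule 7)? yes; and not an Excluded Establishment (rule 8)? yes. So the establishment is a Covered Outlet.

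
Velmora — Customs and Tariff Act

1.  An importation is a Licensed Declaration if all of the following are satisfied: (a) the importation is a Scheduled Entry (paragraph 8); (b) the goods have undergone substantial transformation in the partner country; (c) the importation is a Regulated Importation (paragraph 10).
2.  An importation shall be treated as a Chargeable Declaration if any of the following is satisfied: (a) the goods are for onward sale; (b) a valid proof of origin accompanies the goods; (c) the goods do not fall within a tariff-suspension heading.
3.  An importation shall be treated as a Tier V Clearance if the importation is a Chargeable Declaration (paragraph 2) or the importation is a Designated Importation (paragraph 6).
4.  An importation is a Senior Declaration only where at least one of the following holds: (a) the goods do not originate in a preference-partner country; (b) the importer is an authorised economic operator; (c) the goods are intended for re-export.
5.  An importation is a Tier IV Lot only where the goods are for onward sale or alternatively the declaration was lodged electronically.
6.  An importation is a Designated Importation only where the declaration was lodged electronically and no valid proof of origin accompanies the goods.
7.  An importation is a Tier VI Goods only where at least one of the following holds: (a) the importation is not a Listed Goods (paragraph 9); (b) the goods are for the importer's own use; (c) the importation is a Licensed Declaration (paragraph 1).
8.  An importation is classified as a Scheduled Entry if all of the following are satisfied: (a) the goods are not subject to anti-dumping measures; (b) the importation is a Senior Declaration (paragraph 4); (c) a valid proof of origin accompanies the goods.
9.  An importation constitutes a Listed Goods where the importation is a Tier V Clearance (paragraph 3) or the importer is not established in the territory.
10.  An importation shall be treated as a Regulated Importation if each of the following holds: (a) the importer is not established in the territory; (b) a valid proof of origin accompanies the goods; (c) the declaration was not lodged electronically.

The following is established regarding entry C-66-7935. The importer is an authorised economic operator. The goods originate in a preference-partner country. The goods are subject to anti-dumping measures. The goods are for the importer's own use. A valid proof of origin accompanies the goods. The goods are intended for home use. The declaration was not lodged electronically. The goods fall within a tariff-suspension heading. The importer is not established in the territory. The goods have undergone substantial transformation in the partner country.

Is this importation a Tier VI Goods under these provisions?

Yes

Under paragraph 2: the goods are for onward sale? no; or a valid proof of origin accompanies the goods? yes; or the goods do not fall within a tariff-suspension heading? no. So the importation is a Chargeable Declaration.
Under paragraph 6: the declaration was lodged electronically? no; and no valid proof of origin accompanies the goods? no. So the importation is not a Designated Importation.
Under paragraph 3: Chargeable Declaration (paragraph 2)? yes; or Designated Importation (paragraph 6)? no. So the importation is a Tier V Clearance.
Under paragraph 9: Tier V Clearance (paragraph 3)? yes; or the importer is not established in the territory? yes. So the importation is a Listed Goods.
Under paragraph 4: the goods do not originate in a preference-partner country? no; or the importer is an authorised economic operator? yes; or the goods are intended for re-export? no. So the importation is a Senior Declaration.
Under paragraph 8: the goods are not subject to anti-dumping measures? no; and Senior Declaration (paragraph 4)? yes; and a valid proof of origin accompanies the goods? yes. So the importation is not a Scheduled Entry.
Under paragraph 10: the importer is not established in the territory? yes; and a valid proof of origin accompanies the goods? yes; and the declaration was not lodged electronically? yes. So the importation is a Regulated Importation.
Under paragraph 1: Scheduled Entry (paragraph 8)? no; and the goods have undergone substantial transformation in the partner country? yes; and Regulated Importation (paragraph 10)? yes. So the importation is not a Licensed Declaration.
Under paragraph 7: not a Listed Goods (paragraph 9)? no; or the goods are for the importer's own use? yes; or Licensed Declaration (paragraph 1)? no. So the importation is a Tier VI Goods.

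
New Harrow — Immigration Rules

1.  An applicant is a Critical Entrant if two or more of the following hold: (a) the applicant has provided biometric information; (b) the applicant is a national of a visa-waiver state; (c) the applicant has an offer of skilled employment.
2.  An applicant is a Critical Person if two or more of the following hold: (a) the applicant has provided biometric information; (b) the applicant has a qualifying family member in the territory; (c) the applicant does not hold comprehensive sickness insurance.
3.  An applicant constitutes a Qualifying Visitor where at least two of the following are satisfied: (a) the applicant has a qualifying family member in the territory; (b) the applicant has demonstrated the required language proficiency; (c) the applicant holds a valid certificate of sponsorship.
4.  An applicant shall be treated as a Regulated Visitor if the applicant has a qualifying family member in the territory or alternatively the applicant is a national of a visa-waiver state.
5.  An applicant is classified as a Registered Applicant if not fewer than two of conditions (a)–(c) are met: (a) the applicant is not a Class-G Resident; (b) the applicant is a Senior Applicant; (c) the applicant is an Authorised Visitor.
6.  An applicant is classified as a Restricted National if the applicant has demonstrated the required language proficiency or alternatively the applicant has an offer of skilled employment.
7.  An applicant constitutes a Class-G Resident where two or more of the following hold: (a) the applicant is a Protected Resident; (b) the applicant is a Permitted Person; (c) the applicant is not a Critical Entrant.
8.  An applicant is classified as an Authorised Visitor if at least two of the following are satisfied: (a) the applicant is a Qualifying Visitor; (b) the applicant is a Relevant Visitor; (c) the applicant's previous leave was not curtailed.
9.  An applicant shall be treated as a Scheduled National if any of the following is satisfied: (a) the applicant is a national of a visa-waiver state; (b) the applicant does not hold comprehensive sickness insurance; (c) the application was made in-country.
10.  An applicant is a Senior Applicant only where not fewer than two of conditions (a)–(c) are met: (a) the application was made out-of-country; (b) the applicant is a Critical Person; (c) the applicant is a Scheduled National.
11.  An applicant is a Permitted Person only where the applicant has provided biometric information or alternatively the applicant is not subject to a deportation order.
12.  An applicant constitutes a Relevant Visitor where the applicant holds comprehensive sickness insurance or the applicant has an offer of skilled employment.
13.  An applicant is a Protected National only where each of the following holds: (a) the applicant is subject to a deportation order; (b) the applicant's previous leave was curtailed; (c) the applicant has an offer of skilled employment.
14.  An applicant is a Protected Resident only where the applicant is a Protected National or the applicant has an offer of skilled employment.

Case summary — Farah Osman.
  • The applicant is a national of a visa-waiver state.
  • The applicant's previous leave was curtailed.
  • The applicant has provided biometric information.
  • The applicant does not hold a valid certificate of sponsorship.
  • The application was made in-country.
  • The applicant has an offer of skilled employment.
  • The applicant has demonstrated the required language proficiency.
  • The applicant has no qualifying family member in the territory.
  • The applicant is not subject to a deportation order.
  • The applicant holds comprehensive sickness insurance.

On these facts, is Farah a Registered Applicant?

No

paragraph 13 — Protected National: [the applicant is subject to a deportation order? no] AND [the applicant's previous leave was curtailed? yes] AND [the applicant has an offer of skilled employment? yes] → not satisfied.
paragraph 14 — Protected Resident: [Protected National (paragraph 13)? no] OR [the applicant has an offer of skilled employment? yes] → satisfied.
paragraph 11 — Permitted Person: [the applicant has provided biometric information? yes] OR [the applicant is not subject to a deportation order? yes] → satisfied.
paragraph 1 — Critical Entrant: the applicant has provided biometric information? yes; the applicant is a national of a visa-waiver state? yes; the applicant has an offer of skilled employment? yes — 3 of 3 hold (need ≥2) → satisfied.
paragraph 7 — Class-G Resident: Protected Resident (paragraph 14)? yes; Permitted Person (paragraph 11)? yes; not a Critical Entrant (paragraph 1)? no — 2 of 3 hold (need ≥2) → satisfied.
paragraph 2 — Critical Person: the applicant has provided biometric information? yes; the applicant has a qualifying family member in the territory? no; the applicant does not hold comprehensive sickness insurance? no — 1 of 3 hold (need ≥2) → not satisfied.
paragraph 9 — Scheduled National: [the applicant is a national of a visa-waiver state? yes] OR [the applicant does not hold comprehensive sickness insurance? no] OR [the application was made in-country? yes] → satisfied.
paragraph 10 — Senior Applicant: the application was made out-of-country? no; Critical Person (paragraph 2)? no; Scheduled National (paragraph 9)? yes — 1 of 3 hold (need ≥2) → not satisfied.
paragraph 3 — Qualifying Visitor: the applicant has a qualifying family member in the territory? no; the applicant has demonstrated the required language proficiency? yes; the applicant holds a valid certificate of sponsorship? no — 1 of 3 hold (need ≥2) → not satisfied.
paragraph 12 — Relevant Visitor: [the applicant holds comprehensive sickness insurance? yes] OR [the applicant has an offer of skilled employment? yes] → satisfied.
paragraph 8 — Authorised Visitor: Qualifying Visitor (paragraph 3)? no; Relevant Visitor (paragraph 12)? yes; the applicant's previous leave was not curtailed? no — 1 of 3 hold (need ≥2) → not satisfied.
paragraph 5 — Registered Applicant: not a Class-G Resident (paragraph 7)? no; Senior Applicant (paragraph 10)? no; Authorised Visitor (paragraph 8)? no — 0 of 3 hold (need ≥2) → not satisfied.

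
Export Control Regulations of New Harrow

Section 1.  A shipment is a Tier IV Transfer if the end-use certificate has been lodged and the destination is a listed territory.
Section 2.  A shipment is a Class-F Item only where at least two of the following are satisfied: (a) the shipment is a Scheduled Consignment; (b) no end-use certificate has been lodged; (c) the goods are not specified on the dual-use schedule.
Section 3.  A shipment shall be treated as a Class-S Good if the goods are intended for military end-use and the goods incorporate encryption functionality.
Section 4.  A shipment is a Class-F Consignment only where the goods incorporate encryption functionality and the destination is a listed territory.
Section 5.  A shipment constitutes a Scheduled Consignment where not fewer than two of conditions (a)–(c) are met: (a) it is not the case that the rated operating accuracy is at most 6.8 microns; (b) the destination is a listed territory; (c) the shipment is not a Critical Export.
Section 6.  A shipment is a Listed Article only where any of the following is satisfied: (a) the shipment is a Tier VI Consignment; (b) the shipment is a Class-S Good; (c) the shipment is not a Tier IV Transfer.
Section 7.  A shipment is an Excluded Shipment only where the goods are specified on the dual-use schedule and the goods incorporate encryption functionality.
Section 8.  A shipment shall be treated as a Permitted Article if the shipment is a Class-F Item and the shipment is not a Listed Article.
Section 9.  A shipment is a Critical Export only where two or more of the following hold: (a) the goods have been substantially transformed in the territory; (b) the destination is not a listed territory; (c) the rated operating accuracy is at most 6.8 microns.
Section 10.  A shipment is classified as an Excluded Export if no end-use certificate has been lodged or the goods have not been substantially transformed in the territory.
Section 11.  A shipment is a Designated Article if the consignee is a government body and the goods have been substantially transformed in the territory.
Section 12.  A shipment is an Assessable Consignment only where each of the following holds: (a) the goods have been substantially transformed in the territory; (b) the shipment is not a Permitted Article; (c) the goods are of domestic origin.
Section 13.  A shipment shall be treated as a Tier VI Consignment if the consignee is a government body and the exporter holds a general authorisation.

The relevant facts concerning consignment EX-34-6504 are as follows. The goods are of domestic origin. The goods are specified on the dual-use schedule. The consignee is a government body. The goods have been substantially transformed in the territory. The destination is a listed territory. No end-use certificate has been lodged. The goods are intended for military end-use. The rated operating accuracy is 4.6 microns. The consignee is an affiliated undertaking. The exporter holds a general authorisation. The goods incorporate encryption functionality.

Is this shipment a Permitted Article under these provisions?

Under section 9: the goods have been substantially transformed in the territory? yes; the destination is not a listed territory? no; rated operating accuracy: 4.6 microns ≤ 6.8 microns? yes — 2 of 3 hold (need ≥2) → satisfied.
Under section 5: rated operating accuracy: 4.6 microns ≤ 6.8 microns? yes, so negated condition no; the destination is a listed territory? yes; not a Critical Export (section 9)? no — 1 of 3 hold (need ≥2) → not satisfied.
Under section 2: Scheduled Consignment (section 5)? no; no end-use certificate has been lodged? yes; the goods are not specified on the dual-use schedule? no — 1 of 3 hold (need ≥2) → not satisfied.
Under section 13: the consignee is a government body? yes; and the exporter holds a general authorisation? yes. So the shipment is a Tier VI Consignment.
Under section 3: the goods are intended for military end-use? yes; and the goods incorporate encryption functionality? yes. So the shipment is a Class-S Good.
Under section 1: the end-use certificate has been lodged? no; and the destination is a listed territory? yes. So the shipment is not a Tier IV Transfer.
Under section 6: Tier VI Consignment (section 13)? yes; or Class-S Good (section 3)? yes; or not a Tier IV Transfer (section 1)? yes. So the shipment is a Listed Article.
Under section 8: Class-F Item (section 2)? no; and not a Listed Article (section 6)? no. So the shipment is not a Permitted Article.

No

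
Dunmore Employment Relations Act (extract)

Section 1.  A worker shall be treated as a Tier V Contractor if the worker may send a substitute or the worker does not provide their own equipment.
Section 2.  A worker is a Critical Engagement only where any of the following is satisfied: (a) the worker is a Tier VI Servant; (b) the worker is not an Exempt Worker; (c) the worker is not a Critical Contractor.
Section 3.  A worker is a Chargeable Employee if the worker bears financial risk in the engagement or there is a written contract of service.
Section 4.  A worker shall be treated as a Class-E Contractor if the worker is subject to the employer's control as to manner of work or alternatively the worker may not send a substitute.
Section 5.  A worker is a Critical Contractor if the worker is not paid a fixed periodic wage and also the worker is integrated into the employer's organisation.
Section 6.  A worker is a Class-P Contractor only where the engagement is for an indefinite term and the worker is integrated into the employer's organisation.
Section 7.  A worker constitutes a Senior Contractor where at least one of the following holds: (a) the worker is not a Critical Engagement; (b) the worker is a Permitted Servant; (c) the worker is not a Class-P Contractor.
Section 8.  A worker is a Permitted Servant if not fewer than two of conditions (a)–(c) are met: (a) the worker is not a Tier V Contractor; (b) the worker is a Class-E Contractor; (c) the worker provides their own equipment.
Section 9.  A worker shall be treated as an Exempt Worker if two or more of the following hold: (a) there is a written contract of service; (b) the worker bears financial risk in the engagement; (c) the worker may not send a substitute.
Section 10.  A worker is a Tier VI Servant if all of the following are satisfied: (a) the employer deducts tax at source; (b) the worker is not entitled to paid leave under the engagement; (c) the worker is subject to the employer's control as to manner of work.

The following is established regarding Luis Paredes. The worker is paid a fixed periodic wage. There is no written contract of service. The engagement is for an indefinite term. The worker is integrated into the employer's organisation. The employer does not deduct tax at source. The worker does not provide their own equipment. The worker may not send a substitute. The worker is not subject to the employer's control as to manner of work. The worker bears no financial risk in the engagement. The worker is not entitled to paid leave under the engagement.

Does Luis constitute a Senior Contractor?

No

section 10 — Tier VI Servant: [the employer deducts tax at source? no] AND [the worker is not entitled to paid leave under the engagement? yes] AND [the worker is subject to the employer's control as to manner of work? no] → not satisfied.
section 9 — Exempt Worker: there is a written contract of service? no; the worker bears financial risk in the engagement? no; the worker may not send a substitute? yes — 1 of 3 hold (need ≥2) → not satisfied.
section 5 — Critical Contractor: [the worker is not paid a fixed periodic wage? no] AND [the worker is integrated into the employer's organisation? yes] → not satisfied.
section 2 — Critical Engagement: [Tier VI Servant (section 10)? no] OR [not an Exempt Worker (section 9)? yes] OR [not a Critical Contractor (section 5)? yes] → satisfied.
section 1 — Tier V Contractor: [the worker may send a substitute? no] OR [the worker does not provide their own equipment? yes] → satisfied.
section 4 — Class-E Contractor: [the worker is subject to the employer's control as to manner of work? no] OR [the worker may not send a substitute? yes] → satisfied.
section 8 — Permitted Servant: not a Tier V Contractor (section 1)? no; Class-E Contractor (section 4)? yes; the worker provides their own equipment? no — 1 of 3 hold (need ≥2) → not satisfied.
section 6 — Class-P Contractor: [the engagement is for an indefinite term? yes] AND [the worker is integrated into the employer's organisation? yes] → satisfied.
section 7 — Senior Contractor: [not a Critical Engagement (section 2)? no] OR [Permitted Servant (section 8)? no] OR [not a Class-P Contractor (section 6)? no] → not satisfied.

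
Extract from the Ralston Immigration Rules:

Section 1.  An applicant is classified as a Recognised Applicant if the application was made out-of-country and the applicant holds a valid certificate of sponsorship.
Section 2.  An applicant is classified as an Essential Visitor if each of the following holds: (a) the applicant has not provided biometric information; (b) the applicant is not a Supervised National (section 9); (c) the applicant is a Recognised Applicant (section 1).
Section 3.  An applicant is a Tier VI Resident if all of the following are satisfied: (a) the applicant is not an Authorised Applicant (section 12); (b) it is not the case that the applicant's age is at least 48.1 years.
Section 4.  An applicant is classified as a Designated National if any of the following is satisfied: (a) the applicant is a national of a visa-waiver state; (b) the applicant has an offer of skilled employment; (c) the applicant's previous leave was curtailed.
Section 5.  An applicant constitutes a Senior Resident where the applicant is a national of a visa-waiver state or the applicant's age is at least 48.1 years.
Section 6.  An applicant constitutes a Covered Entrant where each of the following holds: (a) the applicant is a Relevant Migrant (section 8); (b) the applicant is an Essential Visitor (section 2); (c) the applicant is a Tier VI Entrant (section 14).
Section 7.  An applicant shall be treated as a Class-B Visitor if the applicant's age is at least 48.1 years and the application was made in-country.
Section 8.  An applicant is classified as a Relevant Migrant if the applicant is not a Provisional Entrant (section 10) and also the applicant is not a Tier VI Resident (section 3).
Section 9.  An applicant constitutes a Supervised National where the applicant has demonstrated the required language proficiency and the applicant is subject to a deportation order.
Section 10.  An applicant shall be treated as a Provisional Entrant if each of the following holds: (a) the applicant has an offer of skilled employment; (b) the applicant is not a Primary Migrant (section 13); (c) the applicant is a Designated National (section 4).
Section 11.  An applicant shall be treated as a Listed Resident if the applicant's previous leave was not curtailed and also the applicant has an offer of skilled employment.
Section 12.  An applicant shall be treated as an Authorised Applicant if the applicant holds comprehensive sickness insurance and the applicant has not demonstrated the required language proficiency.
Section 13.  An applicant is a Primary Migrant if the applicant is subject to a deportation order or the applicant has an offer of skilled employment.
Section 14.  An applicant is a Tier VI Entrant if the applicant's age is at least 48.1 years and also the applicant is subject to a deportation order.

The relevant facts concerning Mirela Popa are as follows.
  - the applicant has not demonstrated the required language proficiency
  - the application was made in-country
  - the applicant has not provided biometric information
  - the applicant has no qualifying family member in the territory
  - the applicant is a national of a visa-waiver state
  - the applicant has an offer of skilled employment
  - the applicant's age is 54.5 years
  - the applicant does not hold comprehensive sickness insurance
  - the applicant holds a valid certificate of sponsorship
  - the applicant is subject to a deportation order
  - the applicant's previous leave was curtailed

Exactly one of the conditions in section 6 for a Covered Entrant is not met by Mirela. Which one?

section 13 — Primary Migrant: [the applicant is subject to a deportation order? yes] OR [the applicant has an offer of skilled employment? yes] → satisfied.
section 4 — Designated National: [the applicant is a national of a visa-waiver state? yes] OR [the applicant has an offer of skilled employment? yes] OR [the applicant's previous leave was curtailed? yes] → satisfied.
section 10 — Provisional Entrant: [the applicant has an offer of skilled employment? yes] AND [not a Primary Migrant (section 13)? no] AND [Designated National (section 4)? yes] → not satisfied.
section 12 — Authorised Applicant: [the applicant holds comprehensive sickness insurance? no] AND [the applicant has not demonstrated the required language proficiency? yes] → not satisfied.
section 3 — Tier VI Resident: [not an Authorised Applicant (section 12)? yes] AND [applicant's age: 54.5 years ≥ 48.1 years? yes, so negated condition no] → not satisfied.
section 8 — Relevant Migrant: [not a Provisional Entrant (section 10)? yes] AND [not a Tier VI Resident (section 3)? yes] → satisfied.
section 9 — Supervised National: [the applicant has demonstrated the required language proficiency? no] AND [the applicant is subject to a deportation order? yes] → not satisfied.
section 1 — Recognised Applicant: [the application was made out-of-country? no] AND [the applicant holds a valid certificate of sponsorship? yes] → not satisfied.
section 2 — Essential Visitor: [the applicant has not provided biometric information? yes] AND [not a Supervised National (section 9)? yes] AND [Recognised Applicant (section 1)? no] → not satisfied.
section 14 — Tier VI Entrant: [applicant's age: 54.5 years ≥ 48.1 years? yes] AND [the applicant is subject to a deportation order? yes] → satisfied.
section 6 — Covered Entrant: [Relevant Migrant (section 8)? yes] AND [Essential Visitor (section 2)? no] AND [Tier VI Entrant (section 14)? yes] → not satisfied.

Essential Visitor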